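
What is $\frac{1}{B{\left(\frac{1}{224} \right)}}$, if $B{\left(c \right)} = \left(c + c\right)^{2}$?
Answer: $12544$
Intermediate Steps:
$B{\left(c \right)} = 4 c^{2}$ ($B{\left(c \right)} = \left(2 c\right)^{2} = 4 c^{2}$)
$\frac{1}{B{\left(\frac{1}{224} \right)}} = \frac{1}{4 \left(\frac{1}{224}\right)^{2}} = \frac{1}{4 \cdot \frac{1}{50176}} = \frac{1}{\frac{1}{12544}} = 12544$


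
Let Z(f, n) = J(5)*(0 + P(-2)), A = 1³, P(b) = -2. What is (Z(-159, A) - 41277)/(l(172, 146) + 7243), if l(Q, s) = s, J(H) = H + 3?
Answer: -41293/7389 ≈ -5.5884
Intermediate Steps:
J(H) = 3 + H
A = 1
Z(f, n) = -16 (Z(f, n) = (3 + 5)*(0 - 2) = 8*(-2) = -16)
(Z(-159, A) - 41277)/(l(172, 146) + 7243) = (-16 - 41277)/(146 + 7243) = -41293/7389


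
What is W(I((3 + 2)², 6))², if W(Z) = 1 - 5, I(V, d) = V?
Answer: 16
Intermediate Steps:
W(Z) = -4
W(I((3 + 2)², 6))² = (-4)² = 16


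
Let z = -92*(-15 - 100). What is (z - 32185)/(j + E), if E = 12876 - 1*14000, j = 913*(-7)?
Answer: 4321/1503 ≈ 2.8749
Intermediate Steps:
j = -6391
z = 10580 (z = -92*(-115) = 10580)
E = -1124 (E = 12876 - 14000 = -1124)
(z - 32185)/(j + E) = (10580 - 32185)/(-6391 - 1124) = -21605/(-7515) = -21605*(-1/7515) = 4321/1503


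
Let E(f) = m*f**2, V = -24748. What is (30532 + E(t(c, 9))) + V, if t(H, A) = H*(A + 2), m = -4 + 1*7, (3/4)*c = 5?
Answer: 65752/3 ≈ 21917.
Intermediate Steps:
c = 20/3 (c = (4/3)*5 = 20/3 ≈ 6.6667)
m = 3 (m = -4 + 7 = 3)
t(H, A) = H*(2 + A)
E(f) = 3*f**2
(30532 + E(t(c, 9))) + V = (30532 + 3*(20*(2 + 9)/3)**2) - 24748 = (30532 + 3*((20/3)*11)**2) - 24748 = (30532 + 3*(220/3)**2) - 24748 = (30532 + 3*(48400/9)) - 24748 = (30532 + 48400/3) - 24748 = 139996/3 - 24748 = 65752/3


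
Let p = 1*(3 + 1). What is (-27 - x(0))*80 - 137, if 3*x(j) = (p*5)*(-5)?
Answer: 1109/3 ≈ 369.67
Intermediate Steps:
p = 4 (p = 1*4 = 4)
x(j) = -100/3 (x(j) = ((4*5)*(-5))/3 = (20*(-5))/3 = (⅓)*(-100) = -100/3)
(-27 - x(0))*80 - 137 = (-27 - 1*(-100/3))*80 - 137 = (-27 + 100/3)*80 - 137 = (19/3)*80 - 137 = 1520/3 - 137 = 1109/3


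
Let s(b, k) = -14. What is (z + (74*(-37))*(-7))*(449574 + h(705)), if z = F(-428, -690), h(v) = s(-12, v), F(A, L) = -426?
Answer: 8424754400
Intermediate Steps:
h(v) = -14
z = -426
(z + (74*(-37))*(-7))*(449574 + h(705)) = (-426 + (74*(-37))*(-7))*(449574 - 14) = (-426 - 2738*(-7))*449560 = (-426 + 19166)*449560 = 18740*449560 = 8424754400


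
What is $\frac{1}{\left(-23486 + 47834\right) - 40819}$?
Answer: $- \frac{1}{16471} \approx -6.0713 \cdot 10^{-5}$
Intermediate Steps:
$\frac{1}{\left(-23486 + 47834\right) - 40819} = \frac{1}{24348 - 40819} = \frac{1}{-16471} = - \frac{1}{16471}$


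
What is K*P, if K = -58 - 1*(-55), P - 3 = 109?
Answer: -336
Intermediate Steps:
P = 112 (P = 3 + 109 = 112)
K = -3 (K = -58 + 55 = -3)
K*P = -3*112 = -336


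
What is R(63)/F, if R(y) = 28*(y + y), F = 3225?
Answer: 1176/1075 ≈ 1.0940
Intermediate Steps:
R(y) = 56*y (R(y) = 28*(2*y) = 56*y)
R(63)/F = (56*63)/3225 = 3528*(1/3225) = 1176/1075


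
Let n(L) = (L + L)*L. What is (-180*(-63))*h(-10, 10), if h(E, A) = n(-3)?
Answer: 204120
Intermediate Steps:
n(L) = 2*L**2 (n(L) = (2*L)*L = 2*L**2)
h(E, A) = 18 (h(E, A) = 2*(-3)**2 = 2*9 = 18)
(-180*(-63))*h(-10, 10) = -180*(-63)*18 = 11340*18 = 204120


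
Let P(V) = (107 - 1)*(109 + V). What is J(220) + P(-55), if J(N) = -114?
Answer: 5610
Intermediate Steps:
P(V) = 11554 + 106*V (P(V) = 106*(109 + V) = 11554 + 106*V)
J(220) + P(-55) = -114 + (11554 + 106*(-55)) = -114 + (11554 - 5830) = -114 + 5724 = 5610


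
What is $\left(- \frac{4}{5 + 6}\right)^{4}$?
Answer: $\frac{256}{14641} \approx 0.017485$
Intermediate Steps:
$\left(- \frac{4}{5 + 6}\right)^{4} = \left(- \frac{4}{11}\right)^{4} = \frac{256}{14641}$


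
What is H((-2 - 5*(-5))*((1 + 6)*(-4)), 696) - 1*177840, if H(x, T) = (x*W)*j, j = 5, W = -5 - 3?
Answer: -152080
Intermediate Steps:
W = -8
H(x, T) = -40*x (H(x, T) = (x*(-8))*5 = -8*x*5 = -40*x)
H((-2 - 5*(-5))*((1 + 6)*(-4)), 696) - 1*177840 = -40*(-2 - 5*(-5))*(1 + 6)*(-4) - 1*177840 = -40*(-2 + 25)*7*(-4) - 177840 = -920*(-28) - 177840 = -40*(-644) - 177840 = 25760 - 177840 = -152080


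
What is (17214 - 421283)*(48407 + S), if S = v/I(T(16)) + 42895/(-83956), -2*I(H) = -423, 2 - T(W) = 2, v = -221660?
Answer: -679587106256798359/35513388 ≈ -1.9136e+10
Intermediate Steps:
T(W) = 0 (T(W) = 2 - 1*2 = 2 - 2 = 0)
I(H) = 423/2 (I(H) = -1/2*(-423) = 423/2)
S = -37237518505/35513388 (S = -221660/423/2 + 42895/(-83956) = -221660*2/423 + 42895*(-1/83956) = -443320/423 - 42895/83956 = -37237518505/35513388 ≈ -1048.5)
(17214 - 421283)*(48407 + S) = (17214 - 421283)*(48407 - 37237518505/35513388) = -404069*1681859054411/35513388 = -679587106256798359/35513388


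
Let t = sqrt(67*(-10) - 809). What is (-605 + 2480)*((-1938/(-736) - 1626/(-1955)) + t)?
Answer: 40642875/6256 + 1875*I*sqrt(1479) ≈ 6496.6 + 72108.0*I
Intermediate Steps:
t = I*sqrt(1479) (t = sqrt(-670 - 809) = sqrt(-1479) = I*sqrt(1479) ≈ 38.458*I)
(-605 + 2480)*((-1938/(-736) - 1626/(-1955)) + t) = (-605 + 2480)*((-1938/(-736) - 1626/(-1955)) + I*sqrt(1479)) = 1875*((-1938*(-1/736) - 1626*(-1/1955)) + I*sqrt(1479)) = 1875*((969/368 + 1626/1955) + I*sqrt(1479)) = 1875*(108381/31280 + I*sqrt(1479)) = 40642875/6256 + 1875*I*sqrt(1479)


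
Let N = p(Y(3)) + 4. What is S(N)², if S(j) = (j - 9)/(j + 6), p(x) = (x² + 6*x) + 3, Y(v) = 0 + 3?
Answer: 25/64 ≈ 0.39063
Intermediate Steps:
Y(v) = 3
p(x) = 3 + x² + 6*x
N = 34 (N = (3 + 3² + 6*3) + 4 = (3 + 9 + 18) + 4 = 30 + 4 = 34)
S(j) = (-9 + j)/(6 + j)
S(N)² = ((-9 + 34)/(6 + 34))² = (25/40)² = ((1/40)*25)² = (5/8)² = 25/64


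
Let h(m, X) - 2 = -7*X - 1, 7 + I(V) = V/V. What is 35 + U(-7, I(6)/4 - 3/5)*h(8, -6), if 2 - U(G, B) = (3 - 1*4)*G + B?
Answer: -897/10 ≈ -89.700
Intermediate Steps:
I(V) = -6 (I(V) = -7 + V/V = -7 + 1 = -6)
h(m, X) = 1 - 7*X (h(m, X) = 2 + (-7*X - 1) = 2 + (-1 - 7*X) = 1 - 7*X)
U(G, B) = 2 + G - B (U(G, B) = 2 - ((3 - 1*4)*G + B) = 2 - ((3 - 4)*G + B) = 2 - (-G + B) = 2 - (B - G) = 2 + (G - B) = 2 + G - B)
35 + U(-7, I(6)/4 - 3/5)*h(8, -6) = 35 + (2 - 7 - (-6/4 - 3/5))*(1 - 7*(-6)) = 35 + (2 - 7 - (-6*¼ - 3*⅕))*(1 + 42) = 35 + (2 - 7 - (-3/2 - ⅗))*43 = 35 + (2 - 7 - 1*(-21/10))*43 = 35 + (2 - 7 + 21/10)*43 = 35 - 29/10*43 = 35 - 1247/10 = -897/10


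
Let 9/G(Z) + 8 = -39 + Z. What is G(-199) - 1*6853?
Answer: -561949/82 ≈ -6853.0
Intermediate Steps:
G(Z) = 9/(-47 + Z) (G(Z) = 9/(-8 + (-39 + Z)) = 9/(-47 + Z))
G(-199) - 1*6853 = 9/(-47 - 199) - 1*6853 = 9/(-246) - 6853 = 9*(-1/246) - 6853 = -3/82 - 6853 = -561949/82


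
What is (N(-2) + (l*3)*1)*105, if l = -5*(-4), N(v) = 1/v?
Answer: 12495/2 ≈ 6247.5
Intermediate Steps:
l = 20
(N(-2) + (l*3)*1)*105 = (1/(-2) + (20*3)*1)*105 = (-½ + 60*1)*105 = (-½ + 60)*105 = (119/2)*105 = 12495/2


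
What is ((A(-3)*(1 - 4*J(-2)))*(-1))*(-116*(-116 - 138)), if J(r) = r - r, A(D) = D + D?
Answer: 176784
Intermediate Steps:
A(D) = 2*D
J(r) = 0
((A(-3)*(1 - 4*J(-2)))*(-1))*(-116*(-116 - 138)) = (((2*(-3))*(1 - 4*0))*(-1))*(-116*(-116 - 138)) = (-6*(1 + 0)*(-1))*(-116*(-254)) = (-6*1*(-1))*29464 = -6*(-1)*29464 = 6*29464 = 176784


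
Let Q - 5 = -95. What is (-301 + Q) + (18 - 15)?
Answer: -388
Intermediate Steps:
Q = -90 (Q = 5 - 95 = -90)
(-301 + Q) + (18 - 15) = (-301 - 90) + (18 - 15) = -391 + 3 = -388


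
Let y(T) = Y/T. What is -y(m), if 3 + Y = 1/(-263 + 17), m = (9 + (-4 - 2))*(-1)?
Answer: -739/738 ≈ -1.0014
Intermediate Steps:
m = -3 (m = (9 - 6)*(-1) = 3*(-1) = -3)
Y = -739/246 (Y = -3 + 1/(-263 + 17) = -3 + 1/(-246) = -3 - 1/246 = -739/246 ≈ -3.0041)
y(T) = -739/(246*T)
-y(m) = -(-739)/(246*(-3)) = -(-739)*(-1)/(246*3) = -1*739/738 = -739/738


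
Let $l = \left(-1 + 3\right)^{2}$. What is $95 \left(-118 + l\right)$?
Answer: $-10830$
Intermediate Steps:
$l = 4$ ($l = 2^{2} = 4$)
$95 \left(-118 + l\right) = 95 \left(-118 + 4\right) = 95 \left(-114\right) = -10830$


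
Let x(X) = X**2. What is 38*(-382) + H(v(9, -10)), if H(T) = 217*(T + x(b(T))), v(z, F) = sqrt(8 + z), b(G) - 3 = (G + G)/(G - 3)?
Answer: -8279/8 + 20615*sqrt(17)/8 ≈ 9589.9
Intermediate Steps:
b(G) = 3 + 2*G/(-3 + G) (b(G) = 3 + (G + G)/(G - 3) = 3 + (2*G)/(-3 + G) = 3 + 2*G/(-3 + G))
H(T) = 217*T + 217*(-9 + 5*T)**2/(-3 + T)**2 (H(T) = 217*(T + ((-9 + 5*T)/(-3 + T))**2) = 217*(T + (-9 + 5*T)**2/(-3 + T)**2) = 217*T + 217*(-9 + 5*T)**2/(-3 + T)**2)
38*(-382) + H(v(9, -10)) = 38*(-382) + (217*sqrt(8 + 9) + 217*(-9 + 5*sqrt(8 + 9))**2/(-3 + sqrt(8 + 9))**2) = -14516 + (217*sqrt(17) + 217*(-9 + 5*sqrt(17))**2/(-3 + sqrt(17))**2) = -14516 + 217*sqrt(17) + 217*(-9 + 5*sqrt(17))**2/(-3 + sqrt(17))**2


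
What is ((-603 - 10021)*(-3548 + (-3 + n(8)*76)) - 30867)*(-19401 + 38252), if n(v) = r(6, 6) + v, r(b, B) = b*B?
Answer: 40874642151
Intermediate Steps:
r(b, B) = B*b
n(v) = 36 + v (n(v) = 6*6 + v = 36 + v)
((-603 - 10021)*(-3548 + (-3 + n(8)*76)) - 30867)*(-19401 + 38252) = ((-603 - 10021)*(-3548 + (-3 + (36 + 8)*76)) - 30867)*(-19401 + 38252) = (-10624*(-3548 + (-3 + 44*76)) - 30867)*18851 = (-10624*(-3548 + (-3 + 3344)) - 30867)*18851 = (-10624*(-3548 + 3341) - 30867)*18851 = (-10624*(-207) - 30867)*18851 = (2199168 - 30867)*18851 = 2168301*18851 = 40874642151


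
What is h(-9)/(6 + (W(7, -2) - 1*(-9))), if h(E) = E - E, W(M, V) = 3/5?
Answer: 0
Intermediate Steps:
W(M, V) = ⅗ (W(M, V) = 3*(⅕) = ⅗)
h(E) = 0
h(-9)/(6 + (W(7, -2) - 1*(-9))) = 0/(6 + (⅗ - 1*(-9))) = 0/(6 + (⅗ + 9)) = 0/(6 + 48/5) = 0/(78/5) = 0*(5/78) = 0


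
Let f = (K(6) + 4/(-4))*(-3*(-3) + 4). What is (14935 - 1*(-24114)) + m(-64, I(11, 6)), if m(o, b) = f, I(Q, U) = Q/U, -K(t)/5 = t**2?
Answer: 36696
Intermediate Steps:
K(t) = -5*t**2
f = -2353 (f = (-5*6**2 + 4/(-4))*(-3*(-3) + 4) = (-5*36 + 4*(-1/4))*(9 + 4) = (-180 - 1)*13 = -181*13 = -2353)
m(o, b) = -2353
(14935 - 1*(-24114)) + m(-64, I(11, 6)) = (14935 - 1*(-24114)) - 2353 = (14935 + 24114) - 2353 = 39049 - 2353 = 36696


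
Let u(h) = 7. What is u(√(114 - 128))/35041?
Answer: 7/35041 ≈ 0.00019977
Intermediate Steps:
u(√(114 - 128))/35041 = 7/35041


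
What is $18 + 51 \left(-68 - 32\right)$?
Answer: $-5082$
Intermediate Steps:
$18 + 51 \left(-68 - 32\right) = 18 + 51 \left(-100\right) = 18 - 5100 = -5082$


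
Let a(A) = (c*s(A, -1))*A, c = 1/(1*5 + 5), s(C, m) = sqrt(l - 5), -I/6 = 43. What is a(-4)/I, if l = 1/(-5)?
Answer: I*sqrt(130)/3225 ≈ 0.0035354*I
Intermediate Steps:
l = -1/5 ≈ -0.20000
I = -258 (I = -6*43 = -258)
s(C, m) = I*sqrt(130)/5 (s(C, m) = sqrt(-1/5 - 5) = sqrt(-26/5) = I*sqrt(130)/5)
c = 1/10 (c = 1/(5 + 5) = 1/10 ≈ 0.10000)
a(A) = I*A*sqrt(130)/50 (a(A) = ((I*sqrt(130)/5)/10)*A = (I*sqrt(130)/50)*A = I*A*sqrt(130)/50)
a(-4)/I = ((1/50)*I*(-4)*sqrt(130))/(-258) = -2*I*sqrt(130)/25*(-1/258) = I*sqrt(130)/3225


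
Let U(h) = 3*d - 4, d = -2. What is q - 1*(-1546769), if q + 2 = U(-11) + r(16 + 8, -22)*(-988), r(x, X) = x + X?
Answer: 1544781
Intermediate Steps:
r(x, X) = X + x
U(h) = -10 (U(h) = 3*(-2) - 4 = -6 - 4 = -10)
q = -1988 (q = -2 + (-10 + (-22 + (16 + 8))*(-988)) = -2 + (-10 + (-22 + 24)*(-988)) = -2 + (-10 + 2*(-988)) = -2 + (-10 - 1976) = -2 - 1986 = -1988)
q - 1*(-1546769) = -1988 - 1*(-1546769) = -1988 + 1546769 = 1544781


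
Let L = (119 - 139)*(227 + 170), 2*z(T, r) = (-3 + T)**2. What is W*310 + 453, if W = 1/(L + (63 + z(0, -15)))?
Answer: 1426373/3149 ≈ 452.96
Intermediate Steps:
z(T, r) = (-3 + T)**2/2
L = -7940 (L = -20*397 = -7940)
W = -2/15745 (W = 1/(-7940 + (63 + (-3 + 0)**2/2)) = 1/(-7940 + (63 + (1/2)*(-3)**2)) = 1/(-7940 + (63 + (1/2)*9)) = 1/(-7940 + (63 + 9/2)) = 1/(-7940 + 135/2) = 1/(-15745/2) = -2/15745 ≈ -0.00012702)
W*310 + 453 = -2/15745*310 + 453 = -124/3149 + 453 = 1426373/3149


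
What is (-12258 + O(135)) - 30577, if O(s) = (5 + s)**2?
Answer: -23235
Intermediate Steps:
(-12258 + O(135)) - 30577 = (-12258 + (5 + 135)**2) - 30577 = (-12258 + 140**2) - 30577 = (-12258 + 19600) - 30577 = 7342 - 30577 = -23235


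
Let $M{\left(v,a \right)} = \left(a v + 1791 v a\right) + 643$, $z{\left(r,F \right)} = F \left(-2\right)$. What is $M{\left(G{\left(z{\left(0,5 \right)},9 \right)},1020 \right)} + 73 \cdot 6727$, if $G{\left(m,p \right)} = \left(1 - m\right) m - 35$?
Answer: $-264545086$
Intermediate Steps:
$z{\left(r,F \right)} = - 2 F$
$G{\left(m,p \right)} = -35 + m \left(1 - m\right)$ ($G{\left(m,p \right)} = m \left(1 - m\right) - 35 = -35 + m \left(1 - m\right)$)
$M{\left(v,a \right)} = 643 + 1792 a v$ ($M{\left(v,a \right)} = \left(a v + 1791 a v\right) + 643 = 1792 a v + 643 = 643 + 1792 a v$)
$M{\left(G{\left(z{\left(0,5 \right)},9 \right)},1020 \right)} + 73 \cdot 6727 = \left(643 + 1792 \cdot 1020 \left(-35 - 10 - \left(\left(-2\right) 5\right)^{2}\right)\right) + 73 \cdot 6727 = \left(643 + 1792 \cdot 1020 \left(-35 - 10 - \left(-10\right)^{2}\right)\right) + 491071 = \left(643 + 1792 \cdot 1020 \left(-35 - 10 - 100\right)\right) + 491071 = \left(643 + 1792 \cdot 1020 \left(-145\right)\right) + 491071 = \left(643 - 265036800\right) + 491071 = -265036157 + 491071 = -264545086$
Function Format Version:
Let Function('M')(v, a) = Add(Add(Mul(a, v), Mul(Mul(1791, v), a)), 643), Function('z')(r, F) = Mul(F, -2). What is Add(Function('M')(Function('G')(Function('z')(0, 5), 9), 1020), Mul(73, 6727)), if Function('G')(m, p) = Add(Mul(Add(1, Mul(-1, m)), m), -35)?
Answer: -264545086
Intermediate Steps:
Function('z')(r, F) = Mul(-2, F)
Function('G')(m, p) = Add(-35, Mul(m, Add(1, Mul(-1, m)))) (Function('G')(m, p) = Add(Mul(m, Add(1, Mul(-1, m))), -35) = Add(-35, Mul(m, Add(1, Mul(-1, m)))))
Function('M')(v, a) = Add(643, Mul(1792, a, v)) (Function('M')(v, a) = Add(Add(Mul(a, v), Mul(1791, a, v)), 643) = Add(Mul(1792, a, v), 643) = Add(643, Mul(1792, a, v)))
Add(Function('M')(Function('G')(Function('z')(0, 5), 9), 1020), Mul(73, 6727)) = Add(Add(643, Mul(1792, 1020, Add(-35, Mul(-2, 5), Mul(-1, Pow(Mul(-2, 5), 2))))), Mul(73, 6727)) = Add(Add(643, Mul(1792, 1020, Add(-35, -10, Mul(-1, Pow(-10, 2))))), 491071) = Add(Add(643, Mul(1792, 1020, Add(-35, -10, Mul(-1, 100)))), 491071) = Add(Add(643, Mul(1792, 1020, Add(-35, -10, -100))), 491071) = Add(Add(643, Mul(1792, 1020, -145)), 491071) = Add(Add(643, -265036800), 491071) = Add(-265036157, 491071) = -264545086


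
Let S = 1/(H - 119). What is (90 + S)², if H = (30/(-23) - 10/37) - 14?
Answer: 106218150075961/13115517529 ≈ 8098.7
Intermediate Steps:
H = -13254/851 (H = (30*(-1/23) - 10*1/37) - 14 = (-30/23 - 10/37) - 14 = -1340/851 - 14 = -13254/851 ≈ -15.575)
S = -851/114523 (S = 1/(-13254/851 - 119) = 1/(-114523/851) = -851/114523 ≈ -0.0074308)
(90 + S)² = (90 - 851/114523)² = (10306219/114523)² = 106218150075961/13115517529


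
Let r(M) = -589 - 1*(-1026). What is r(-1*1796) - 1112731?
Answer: -1112294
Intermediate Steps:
r(M) = 437 (r(M) = -589 + 1026 = 437)
r(-1*1796) - 1112731 = 437 - 1112731 = -1112294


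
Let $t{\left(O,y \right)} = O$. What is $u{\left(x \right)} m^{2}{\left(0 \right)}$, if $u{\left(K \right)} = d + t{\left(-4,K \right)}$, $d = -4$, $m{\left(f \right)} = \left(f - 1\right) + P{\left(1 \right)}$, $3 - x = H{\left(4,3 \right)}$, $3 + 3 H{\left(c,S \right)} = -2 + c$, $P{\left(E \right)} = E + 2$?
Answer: $-32$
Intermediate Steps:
$P{\left(E \right)} = 2 + E$
$H{\left(c,S \right)} = - \frac{5}{3} + \frac{c}{3}$ ($H{\left(c,S \right)} = -1 + \frac{-2 + c}{3} = -1 + \left(- \frac{2}{3} + \frac{c}{3}\right) = - \frac{5}{3} + \frac{c}{3}$)
$x = \frac{10}{3}$ ($x = 3 - \left(- \frac{5}{3} + \frac{1}{3} \cdot 4\right) = 3 - \left(- \frac{5}{3} + \frac{4}{3}\right) = 3 - - \frac{1}{3} = 3 + \frac{1}{3} = \frac{10}{3} \approx 3.3333$)
$m{\left(f \right)} = 2 + f$ ($m{\left(f \right)} = \left(f - 1\right) + \left(2 + 1\right) = \left(-1 + f\right) + 3 = 2 + f$)
$u{\left(K \right)} = -8$ ($u{\left(K \right)} = -4 - 4 = -8$)
$u{\left(x \right)} m^{2}{\left(0 \right)} = - 8 \left(2 + 0\right)^{2} = - 8 \cdot 2^{2} = \left(-8\right) 4 = -32$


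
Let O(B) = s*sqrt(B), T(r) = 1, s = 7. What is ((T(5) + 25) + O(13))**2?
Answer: 1313 + 364*sqrt(13) ≈ 2625.4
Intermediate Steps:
O(B) = 7*sqrt(B)
((T(5) + 25) + O(13))**2 = ((1 + 25) + 7*sqrt(13))**2 = (26 + 7*sqrt(13))**2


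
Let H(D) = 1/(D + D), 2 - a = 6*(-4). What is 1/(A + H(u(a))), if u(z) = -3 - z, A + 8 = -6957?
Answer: -58/403971 ≈ -0.00014357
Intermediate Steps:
a = 26 (a = 2 - 6*(-4) = 2 - 1*(-24) = 2 + 24 = 26)
A = -6965 (A = -8 - 6957 = -6965)
H(D) = 1/(2*D)
1/(A + H(u(a))) = 1/(-6965 + 1/(2*(-3 - 1*26))) = 1/(-6965 + 1/(2*(-3 - 26))) = 1/(-6965 + (½)/(-29)) = 1/(-6965 + (½)*(-1/29)) = 1/(-6965 - 1/58) = 1/(-403971/58) = -58/403971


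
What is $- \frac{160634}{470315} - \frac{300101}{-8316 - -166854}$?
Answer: $- \frac{166608594907}{74562799470} \approx -2.2345$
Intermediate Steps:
$- \frac{160634}{470315} - \frac{300101}{-8316 - -166854} = \left(-160634\right) \frac{1}{470315} - \frac{300101}{-8316 + 166854} = - \frac{160634}{470315} - \frac{300101}{158538} = - \frac{166608594907}{74562799470}$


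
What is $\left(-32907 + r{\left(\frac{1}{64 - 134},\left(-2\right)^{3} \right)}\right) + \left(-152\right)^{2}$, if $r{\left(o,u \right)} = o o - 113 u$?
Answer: $- \frac{43605099}{4900} \approx -8899.0$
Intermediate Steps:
$r{\left(o,u \right)} = o^{2} - 113 u$
$\left(-32907 + r{\left(\frac{1}{64 - 134},\left(-2\right)^{3} \right)}\right) + \left(-152\right)^{2} = \left(-32907 + \left(\left(\frac{1}{64 - 134}\right)^{2} - 113 \left(-2\right)^{3}\right)\right) + \left(-152\right)^{2} = \left(-32907 + \left(\left(\frac{1}{-70}\right)^{2} - -904\right)\right) + 23104 = \left(-32907 + \left(\left(- \frac{1}{70}\right)^{2} + 904\right)\right) + 23104 = \left(-32907 + \left(\frac{1}{4900} + 904\right)\right) + 23104 = \left(-32907 + \frac{4429601}{4900}\right) + 23104 = - \frac{156814699}{4900} + 23104 = - \frac{43605099}{4900}$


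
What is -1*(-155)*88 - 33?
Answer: 13607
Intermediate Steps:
-1*(-155)*88 - 33 = 155*88 - 33 = 13640 - 33 = 13607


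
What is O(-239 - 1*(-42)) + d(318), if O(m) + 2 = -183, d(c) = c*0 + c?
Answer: 133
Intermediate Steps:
d(c) = c (d(c) = 0 + c = c)
O(m) = -185 (O(m) = -2 - 183 = -185)
O(-239 - 1*(-42)) + d(318) = -185 + 318 = 133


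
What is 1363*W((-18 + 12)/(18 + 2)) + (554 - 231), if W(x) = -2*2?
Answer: -5129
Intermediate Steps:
W(x) = -4
1363*W((-18 + 12)/(18 + 2)) + (554 - 231) = 1363*(-4) + (554 - 231) = -5452 + 323 = -5129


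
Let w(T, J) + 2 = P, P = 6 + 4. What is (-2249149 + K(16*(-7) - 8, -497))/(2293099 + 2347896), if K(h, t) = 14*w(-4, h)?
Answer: -2249037/4640995 ≈ -0.48460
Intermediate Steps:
P = 10
w(T, J) = 8 (w(T, J) = -2 + 10 = 8)
K(h, t) = 112 (K(h, t) = 14*8 = 112)
(-2249149 + K(16*(-7) - 8, -497))/(2293099 + 2347896) = (-2249149 + 112)/(2293099 + 2347896) = -2249037/4640995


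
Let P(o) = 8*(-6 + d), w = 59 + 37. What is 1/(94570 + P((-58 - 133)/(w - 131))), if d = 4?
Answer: 1/94554 ≈ 1.0576e-5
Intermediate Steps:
w = 96
P(o) = -16 (P(o) = 8*(-6 + 4) = 8*(-2) = -16)
1/(94570 + P((-58 - 133)/(w - 131))) = 1/(94570 - 16) = 1/94554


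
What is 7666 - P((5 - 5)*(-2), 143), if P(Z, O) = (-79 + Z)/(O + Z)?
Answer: 1096317/143 ≈ 7666.6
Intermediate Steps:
P(Z, O) = (-79 + Z)/(O + Z)
7666 - P((5 - 5)*(-2), 143) = 7666 - (-79 + (5 - 5)*(-2))/(143 + (5 - 5)*(-2)) = 7666 - (-79 + 0*(-2))/(143 + 0*(-2)) = 7666 - (-79 + 0)/(143 + 0) = 7666 - (-79)/143 = 7666 - 1*(-79/143) = 7666 + 79/143 = 1096317/143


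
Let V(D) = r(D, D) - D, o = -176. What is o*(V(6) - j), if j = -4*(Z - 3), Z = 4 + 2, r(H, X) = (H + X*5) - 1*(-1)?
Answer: -7568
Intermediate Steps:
r(H, X) = 1 + H + 5*X (r(H, X) = (H + 5*X) + 1 = 1 + H + 5*X)
Z = 6
V(D) = 1 + 5*D (V(D) = (1 + D + 5*D) - D = (1 + 6*D) - D = 1 + 5*D)
j = -12 (j = -4*(6 - 3) = -4*3 = -12)
o*(V(6) - j) = -176*((1 + 5*6) - 1*(-12)) = -176*((1 + 30) + 12) = -176*(31 + 12) = -176*43 = -7568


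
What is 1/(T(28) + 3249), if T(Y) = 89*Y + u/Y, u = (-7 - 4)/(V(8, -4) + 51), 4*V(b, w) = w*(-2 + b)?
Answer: 1260/7233649 ≈ 0.00017419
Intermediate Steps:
V(b, w) = w*(-2 + b)/4 (V(b, w) = (w*(-2 + b))/4 = w*(-2 + b)/4)
u = -11/45 (u = (-7 - 4)/((¼)*(-4)*(-2 + 8) + 51) = -11/((¼)*(-4)*6 + 51) = -11/(-6 + 51) = -11/45 ≈ -0.24444)
T(Y) = 89*Y - 11/(45*Y)
1/(T(28) + 3249) = 1/((89*28 - 11/45/28) + 3249) = 1/((2492 - 11/45*1/28) + 3249) = 1/((2492 - 11/1260) + 3249) = 1/(3139909/1260 + 3249) = 1/(7233649/1260) = 1260/7233649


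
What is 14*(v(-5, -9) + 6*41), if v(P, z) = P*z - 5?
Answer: 4004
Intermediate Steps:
v(P, z) = -5 + P*z
14*(v(-5, -9) + 6*41) = 14*((-5 - 5*(-9)) + 6*41) = 14*((-5 + 45) + 246) = 14*(40 + 246) = 14*286 = 4004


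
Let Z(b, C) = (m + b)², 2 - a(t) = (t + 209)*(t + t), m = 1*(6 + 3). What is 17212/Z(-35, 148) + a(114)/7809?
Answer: 1627433/101517 ≈ 16.031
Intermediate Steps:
m = 9 (m = 1*9 = 9)
a(t) = 2 - 2*t*(209 + t) (a(t) = 2 - (t + 209)*(t + t) = 2 - (209 + t)*2*t = 2 - 2*t*(209 + t))
Z(b, C) = (9 + b)²
17212/Z(-35, 148) + a(114)/7809 = 17212/((9 - 35)²) + (2 - 418*114 - 2*114²)/7809 = 17212/((-26)²) + (2 - 47652 - 2*12996)*(1/7809) = 17212/676 + (2 - 47652 - 25992)*(1/7809) = 17212*(1/676) - 73642*1/7809 = 331/13 - 73642/7809 = 1627433/101517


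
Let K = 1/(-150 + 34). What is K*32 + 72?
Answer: 2080/29 ≈ 71.724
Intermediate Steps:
K = -1/116 (K = 1/(-116) = -1/116 ≈ -0.0086207)
K*32 + 72 = -1/116*32 + 72 = -8/29 + 72 = 2080/29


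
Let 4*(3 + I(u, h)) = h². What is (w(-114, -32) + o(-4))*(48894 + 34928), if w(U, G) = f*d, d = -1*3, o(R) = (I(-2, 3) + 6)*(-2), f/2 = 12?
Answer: -6915315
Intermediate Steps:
f = 24 (f = 2*12 = 24)
I(u, h) = -3 + h²/4
o(R) = -21/2 (o(R) = ((-3 + (¼)*3²) + 6)*(-2) = ((-3 + (¼)*9) + 6)*(-2) = ((-3 + 9/4) + 6)*(-2) = (-¾ + 6)*(-2) = (21/4)*(-2) = -21/2)
d = -3
w(U, G) = -72 (w(U, G) = 24*(-3) = -72)
(w(-114, -32) + o(-4))*(48894 + 34928) = (-72 - 21/2)*(48894 + 34928) = -165/2*83822 = -6915315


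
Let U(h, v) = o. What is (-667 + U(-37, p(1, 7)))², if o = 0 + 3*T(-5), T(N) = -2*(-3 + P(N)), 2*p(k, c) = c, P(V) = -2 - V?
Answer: 444889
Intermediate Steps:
p(k, c) = c/2
T(N) = 10 + 2*N (T(N) = -2*(-3 + (-2 - N)) = -2*(-5 - N) = 10 + 2*N)
o = 0 (o = 0 + 3*(10 + 2*(-5)) = 0 + 3*(10 - 10) = 0 + 3*0 = 0 + 0 = 0)
U(h, v) = 0
(-667 + U(-37, p(1, 7)))² = (-667 + 0)² = (-667)² = 444889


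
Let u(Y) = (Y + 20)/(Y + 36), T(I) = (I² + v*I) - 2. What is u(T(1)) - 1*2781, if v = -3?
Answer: -5561/2 ≈ -2780.5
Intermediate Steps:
T(I) = -2 + I² - 3*I (T(I) = (I² - 3*I) - 2 = -2 + I² - 3*I)
u(Y) = (20 + Y)/(36 + Y)
u(T(1)) - 1*2781 = (20 + (-2 + 1² - 3*1))/(36 + (-2 + 1² - 3*1)) - 1*2781 = (20 + (-2 + 1 - 3))/(36 + (-2 + 1 - 3)) - 2781 = (20 - 4)/(36 - 4) - 2781 = 16/32 - 2781 = (1/32)*16 - 2781 = ½ - 2781 = -5561/2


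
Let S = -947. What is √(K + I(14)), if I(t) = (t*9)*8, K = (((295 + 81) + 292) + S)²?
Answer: 3*√8761 ≈ 280.80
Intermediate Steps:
K = 77841 (K = (((295 + 81) + 292) - 947)² = ((376 + 292) - 947)² = (668 - 947)² = (-279)² = 77841)
I(t) = 72*t (I(t) = (9*t)*8 = 72*t)
√(K + I(14)) = √(77841 + 72*14) = √(77841 + 1008) = √78849 = 3*√8761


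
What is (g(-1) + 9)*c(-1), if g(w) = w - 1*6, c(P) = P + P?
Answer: -4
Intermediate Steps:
c(P) = 2*P
g(w) = -6 + w (g(w) = w - 6 = -6 + w)
(g(-1) + 9)*c(-1) = ((-6 - 1) + 9)*(2*(-1)) = (-7 + 9)*(-2) = 2*(-2) = -4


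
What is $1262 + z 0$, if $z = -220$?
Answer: $1262$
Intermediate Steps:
$1262 + z 0 = 1262 - 0 = 1262 + 0 = 1262$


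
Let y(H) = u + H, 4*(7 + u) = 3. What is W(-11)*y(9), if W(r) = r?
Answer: -121/4 ≈ -30.250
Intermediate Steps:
u = -25/4 (u = -7 + (¼)*3 = -7 + ¾ = -25/4 ≈ -6.2500)
y(H) = -25/4 + H
W(-11)*y(9) = -11*(-25/4 + 9) = -11*11/4 = -121/4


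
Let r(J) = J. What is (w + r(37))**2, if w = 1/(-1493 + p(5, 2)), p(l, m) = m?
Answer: 3043287556/2223081 ≈ 1369.0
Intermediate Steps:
w = -1/1491 (w = 1/(-1493 + 2) = 1/(-1491) = -1/1491 ≈ -0.00067069)
(w + r(37))**2 = (-1/1491 + 37)**2 = (55166/1491)**2 = 3043287556/2223081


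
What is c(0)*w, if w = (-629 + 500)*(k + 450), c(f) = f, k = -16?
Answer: 0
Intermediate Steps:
w = -55986 (w = (-629 + 500)*(-16 + 450) = -129*434 = -55986)
c(0)*w = 0*(-55986) = 0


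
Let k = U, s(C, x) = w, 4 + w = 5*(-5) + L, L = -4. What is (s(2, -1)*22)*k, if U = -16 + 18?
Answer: -1452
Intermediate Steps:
w = -33 (w = -4 + (5*(-5) - 4) = -4 + (-25 - 4) = -4 - 29 = -33)
s(C, x) = -33
U = 2
k = 2
(s(2, -1)*22)*k = -33*22*2 = -726*2 = -1452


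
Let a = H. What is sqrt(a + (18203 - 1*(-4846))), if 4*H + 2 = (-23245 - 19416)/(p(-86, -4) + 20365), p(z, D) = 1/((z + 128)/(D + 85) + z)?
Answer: sqrt(203672656900437659022)/94004786 ≈ 151.82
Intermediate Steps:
p(z, D) = 1/(z + (128 + z)/(85 + D)) (p(z, D) = 1/((128 + z)/(85 + D) + z) = 1/(z + (128 + z)/(85 + D)))
H = -96233187/94004786 (H = -1/2 + ((-23245 - 19416)/((85 - 4)/(128 + 86*(-86) - 4*(-86)) + 20365))/4 = -1/2 + (-42661/(81/(128 - 7396 + 344) + 20365))/4 = -1/2 + (-42661/(81/(-6924) + 20365))/4 = -1/2 + (-42661/(-1/6924*81 + 20365))/4 = -1/2 + (-42661/(-27/2308 + 20365))/4 = -1/2 + (-42661/47002393/2308)/4 = -1/2 + (-42661*2308/47002393)/4 = -1/2 + (1/4)*(-98461588/47002393) = -1/2 - 24615397/47002393 = -96233187/94004786 ≈ -1.0237)
a = -96233187/94004786 ≈ -1.0237
sqrt(a + (18203 - 1*(-4846))) = sqrt(-96233187/94004786 + (18203 - 1*(-4846))) = sqrt(-96233187/94004786 + (18203 + 4846)) = sqrt(-96233187/94004786 + 23049) = sqrt(2166620079327/94004786) = sqrt(203672656900437659022)/94004786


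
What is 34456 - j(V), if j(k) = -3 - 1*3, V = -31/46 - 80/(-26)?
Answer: 34462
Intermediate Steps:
V = 1437/598 (V = -31*1/46 - 80*(-1/26) = -31/46 + 40/13 = 1437/598 ≈ 2.4030)
j(k) = -6 (j(k) = -3 - 3 = -6)
34456 - j(V) = 34456 - 1*(-6) = 34456 + 6 = 34462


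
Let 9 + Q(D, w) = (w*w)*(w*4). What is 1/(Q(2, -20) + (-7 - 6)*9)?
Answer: -1/32126 ≈ -3.1127e-5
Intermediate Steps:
Q(D, w) = -9 + 4*w³ (Q(D, w) = -9 + (w*w)*(w*4) = -9 + w²*(4*w) = -9 + 4*w³)
1/(Q(2, -20) + (-7 - 6)*9) = 1/((-9 + 4*(-20)³) + (-7 - 6)*9) = 1/((-9 + 4*(-8000)) - 13*9) = 1/((-9 - 32000) - 117) = 1/(-32009 - 117) = 1/(-32126) = -1/32126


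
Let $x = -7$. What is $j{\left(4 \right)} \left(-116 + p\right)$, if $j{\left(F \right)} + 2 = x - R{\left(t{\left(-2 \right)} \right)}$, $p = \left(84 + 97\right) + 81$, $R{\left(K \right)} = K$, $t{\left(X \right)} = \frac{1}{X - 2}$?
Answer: $- \frac{2555}{2} \approx -1277.5$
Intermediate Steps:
$t{\left(X \right)} = \frac{1}{-2 + X}$
$p = 262$ ($p = 181 + 81 = 262$)
$j{\left(F \right)} = - \frac{35}{4}$ ($j{\left(F \right)} = -2 - \left(7 + \frac{1}{-2 - 2}\right) = -2 - \frac{27}{4} = - \frac{35}{4}$)
$j{\left(4 \right)} \left(-116 + p\right) = - \frac{35 \left(-116 + 262\right)}{4} = \left(- \frac{35}{4}\right) 146 = - \frac{2555}{2}$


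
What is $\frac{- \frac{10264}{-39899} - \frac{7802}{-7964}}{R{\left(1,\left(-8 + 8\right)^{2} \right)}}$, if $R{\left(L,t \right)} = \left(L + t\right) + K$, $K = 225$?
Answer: $\frac{196517247}{35906386868} \approx 0.005473$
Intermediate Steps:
$R{\left(L,t \right)} = 225 + L + t$ ($R{\left(L,t \right)} = \left(L + t\right) + 225 = 225 + L + t$)
$\frac{- \frac{10264}{-39899} - \frac{7802}{-7964}}{R{\left(1,\left(-8 + 8\right)^{2} \right)}} = \frac{- \frac{10264}{-39899} - \frac{7802}{-7964}}{225 + 1 + \left(-8 + 8\right)^{2}} = \frac{\left(-10264\right) \left(- \frac{1}{39899}\right) - - \frac{3901}{3982}}{225 + 1 + 0^{2}} = \frac{\frac{10264}{39899} + \frac{3901}{3982}}{225 + 1 + 0} = \frac{196517247}{158877818 \cdot 226} = \frac{196517247}{158877818} \cdot \frac{1}{226} = \frac{196517247}{35906386868}$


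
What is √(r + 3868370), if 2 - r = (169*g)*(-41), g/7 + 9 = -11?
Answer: 2*√724578 ≈ 1702.4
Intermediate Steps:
g = -140 (g = -63 + 7*(-11) = -63 - 77 = -140)
r = -970058 (r = 2 - 169*(-140)*(-41) = 2 - (-23660)*(-41) = 2 - 1*970060 = 2 - 970060 = -970058)
√(r + 3868370) = √(-970058 + 3868370) = √2898312 = 2*√724578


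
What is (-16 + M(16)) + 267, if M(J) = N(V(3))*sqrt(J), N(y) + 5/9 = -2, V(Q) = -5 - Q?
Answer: 2167/9 ≈ 240.78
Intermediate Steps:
N(y) = -23/9 (N(y) = -5/9 - 2 = -23/9)
M(J) = -23*sqrt(J)/9
(-16 + M(16)) + 267 = (-16 - 23*sqrt(16)/9) + 267 = (-16 - 23/9*4) + 267 = (-16 - 92/9) + 267 = -236/9 + 267 = 2167/9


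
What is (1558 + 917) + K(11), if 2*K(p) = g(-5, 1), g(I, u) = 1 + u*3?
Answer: 2477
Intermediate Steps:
g(I, u) = 1 + 3*u
K(p) = 2 (K(p) = (1 + 3*1)/2 = (1 + 3)/2 = (½)*4 = 2)
(1558 + 917) + K(11) = (1558 + 917) + 2 = 2475 + 2 = 2477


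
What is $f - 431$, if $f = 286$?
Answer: $-145$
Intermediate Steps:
$f - 431 = 286 - 431 = -145$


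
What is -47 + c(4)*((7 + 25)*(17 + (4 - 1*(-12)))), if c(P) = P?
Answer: 4177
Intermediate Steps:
-47 + c(4)*((7 + 25)*(17 + (4 - 1*(-12)))) = -47 + 4*((7 + 25)*(17 + (4 - 1*(-12)))) = -47 + 4*(32*(17 + (4 + 12))) = -47 + 4*(32*(17 + 16)) = -47 + 4*(32*33) = -47 + 4*1056 = -47 + 4224 = 4177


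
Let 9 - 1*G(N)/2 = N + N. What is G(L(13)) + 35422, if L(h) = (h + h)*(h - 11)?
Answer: 35232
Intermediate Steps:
L(h) = 2*h*(-11 + h) (L(h) = (2*h)*(-11 + h) = 2*h*(-11 + h))
G(N) = 18 - 4*N (G(N) = 18 - 2*(N + N) = 18 - 4*N)
G(L(13)) + 35422 = (18 - 8*13*(-11 + 13)) + 35422 = (18 - 8*13*2) + 35422 = (18 - 4*52) + 35422 = (18 - 208) + 35422 = -190 + 35422 = 35232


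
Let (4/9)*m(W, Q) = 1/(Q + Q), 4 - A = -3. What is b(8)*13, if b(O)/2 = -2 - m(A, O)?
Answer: -1781/32 ≈ -55.656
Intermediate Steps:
A = 7 (A = 4 - 1*(-3) = 4 + 3 = 7)
m(W, Q) = 9/(8*Q) (m(W, Q) = 9/(4*(Q + Q)) = 9/(4*((2*Q))) = 9*(1/(2*Q))/4 = 9/(8*Q))
b(O) = -4 - 9/(4*O) (b(O) = 2*(-2 - 9/(8*O)) = -4 - 9/(4*O))
b(8)*13 = (-4 - 9/4/8)*13 = (-4 - 9/4*⅛)*13 = (-4 - 9/32)*13 = -137/32*13 = -1781/32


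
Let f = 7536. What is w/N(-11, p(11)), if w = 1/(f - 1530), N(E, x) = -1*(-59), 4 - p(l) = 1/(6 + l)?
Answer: 1/354354 ≈ 2.8220e-6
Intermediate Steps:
p(l) = 4 - 1/(6 + l)
N(E, x) = 59
w = 1/6006 (w = 1/(7536 - 1530) = 1/6006 ≈ 0.00016650)
w/N(-11, p(11)) = (1/6006)/59 = (1/6006)*(1/59) = 1/354354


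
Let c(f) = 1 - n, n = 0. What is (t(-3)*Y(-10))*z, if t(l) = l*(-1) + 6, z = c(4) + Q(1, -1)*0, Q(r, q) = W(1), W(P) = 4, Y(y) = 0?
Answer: 0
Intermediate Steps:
Q(r, q) = 4
c(f) = 1 (c(f) = 1 - 1*0 = 1 + 0 = 1)
z = 1 (z = 1 + 4*0 = 1 + 0 = 1)
t(l) = 6 - l (t(l) = -l + 6 = 6 - l)
(t(-3)*Y(-10))*z = ((6 - 1*(-3))*0)*1 = ((6 + 3)*0)*1 = (9*0)*1 = 0*1 = 0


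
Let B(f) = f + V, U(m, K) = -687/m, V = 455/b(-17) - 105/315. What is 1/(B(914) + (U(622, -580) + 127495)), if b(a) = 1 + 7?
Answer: 7464/958858559 ≈ 7.7843e-6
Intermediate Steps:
b(a) = 8
V = 1357/24 (V = 455/8 - 105/315 = 455*(⅛) - 105*1/315 = 455/8 - ⅓ = 1357/24 ≈ 56.542)
B(f) = 1357/24 + f (B(f) = f + 1357/24 = 1357/24 + f)
1/(B(914) + (U(622, -580) + 127495)) = 1/((1357/24 + 914) + (-687/622 + 127495)) = 1/(23293/24 + (-687*1/622 + 127495)) = 1/(23293/24 + (-687/622 + 127495)) = 1/(23293/24 + 79301203/622) = 1/(958858559/7464) = 7464/958858559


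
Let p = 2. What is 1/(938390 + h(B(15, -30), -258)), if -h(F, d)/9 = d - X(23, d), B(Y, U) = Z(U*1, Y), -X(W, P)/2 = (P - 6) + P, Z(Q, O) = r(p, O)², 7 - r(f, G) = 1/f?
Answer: 1/950108 ≈ 1.0525e-6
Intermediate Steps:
r(f, G) = 7 - 1/f
Z(Q, O) = 169/4 (Z(Q, O) = (7 - 1/2)² = (7 - 1*½)² = (7 - ½)² = (13/2)² = 169/4)
X(W, P) = 12 - 4*P (X(W, P) = -2*((P - 6) + P) = -2*((-6 + P) + P) = -2*(-6 + 2*P) = 12 - 4*P)
B(Y, U) = 169/4
h(F, d) = 108 - 45*d (h(F, d) = -9*(d - (12 - 4*d)) = -9*(d + (-12 + 4*d)) = -9*(-12 + 5*d) = 108 - 45*d)
1/(938390 + h(B(15, -30), -258)) = 1/(938390 + (108 - 45*(-258))) = 1/(938390 + (108 + 11610)) = 1/(938390 + 11718) = 1/950108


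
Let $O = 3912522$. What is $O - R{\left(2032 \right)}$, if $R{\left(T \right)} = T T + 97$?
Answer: $-216599$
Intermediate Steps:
$R{\left(T \right)} = 97 + T^{2}$ ($R{\left(T \right)} = T^{2} + 97 = 97 + T^{2}$)
$O - R{\left(2032 \right)} = 3912522 - \left(97 + 2032^{2}\right) = 3912522 - \left(97 + 4129024\right) = 3912522 - 4129121 = -216599$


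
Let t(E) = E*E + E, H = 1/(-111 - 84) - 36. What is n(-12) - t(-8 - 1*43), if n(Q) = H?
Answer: -504271/195 ≈ -2586.0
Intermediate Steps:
H = -7021/195 (H = 1/(-195) - 36 = -1/195 - 36 = -7021/195 ≈ -36.005)
n(Q) = -7021/195
t(E) = E + E² (t(E) = E² + E = E + E²)
n(-12) - t(-8 - 1*43) = -7021/195 - (-8 - 1*43)*(1 + (-8 - 1*43)) = -7021/195 - (-8 - 43)*(1 + (-8 - 43)) = -7021/195 - (-51)*(1 - 51) = -7021/195 - (-51)*(-50) = -7021/195 - 1*2550 = -7021/195 - 2550 = -504271/195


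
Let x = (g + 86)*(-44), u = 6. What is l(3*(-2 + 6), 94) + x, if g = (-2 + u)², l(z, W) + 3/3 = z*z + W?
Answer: -4251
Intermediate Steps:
l(z, W) = -1 + W + z² (l(z, W) = -1 + (z*z + W) = -1 + (z² + W) = -1 + (W + z²) = -1 + W + z²)
g = 16 (g = (-2 + 6)² = 4² = 16)
x = -4488 (x = (16 + 86)*(-44) = 102*(-44) = -4488)
l(3*(-2 + 6), 94) + x = (-1 + 94 + (3*(-2 + 6))²) - 4488 = (-1 + 94 + (3*4)²) - 4488 = (-1 + 94 + 12²) - 4488 = (-1 + 94 + 144) - 4488 = 237 - 4488 = -4251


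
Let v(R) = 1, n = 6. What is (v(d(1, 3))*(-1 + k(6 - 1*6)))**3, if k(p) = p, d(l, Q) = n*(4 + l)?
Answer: -1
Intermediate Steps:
d(l, Q) = 24 + 6*l (d(l, Q) = 6*(4 + l) = 24 + 6*l)
(v(d(1, 3))*(-1 + k(6 - 1*6)))**3 = (1*(-1 + (6 - 1*6)))**3 = (1*(-1 + (6 - 6)))**3 = (1*(-1 + 0))**3 = (1*(-1))**3 = (-1)**3 = -1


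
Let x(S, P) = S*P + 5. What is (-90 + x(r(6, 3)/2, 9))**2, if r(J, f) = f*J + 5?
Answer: 1369/4 ≈ 342.25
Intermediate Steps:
r(J, f) = 5 + J*f (r(J, f) = J*f + 5 = 5 + J*f)
x(S, P) = 5 + P*S (x(S, P) = P*S + 5 = 5 + P*S)
(-90 + x(r(6, 3)/2, 9))**2 = (-90 + (5 + 9*((5 + 6*3)/2)))**2 = (-90 + (5 + 9*((5 + 18)*(1/2))))**2 = (-90 + (5 + 9*(23*(1/2))))**2 = (-90 + (5 + 9*(23/2)))**2 = (-90 + (5 + 207/2))**2 = (-90 + 217/2)**2 = (37/2)**2 = 1369/4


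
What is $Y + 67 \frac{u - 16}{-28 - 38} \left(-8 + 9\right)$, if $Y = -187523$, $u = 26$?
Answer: $- \frac{6188594}{33} \approx -1.8753 \cdot 10^{5}$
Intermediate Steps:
$Y + 67 \frac{u - 16}{-28 - 38} \left(-8 + 9\right) = -187523 + 67 \frac{26 - 16}{-28 - 38} \left(-8 + 9\right) = -187523 + 67 \frac{10}{-66} \cdot 1 = -187523 + 67 \cdot 10 \left(- \frac{1}{66}\right) 1 = -187523 + 67 \left(- \frac{5}{33}\right) 1 = -187523 - \frac{335}{33} = - \frac{6188594}{33}$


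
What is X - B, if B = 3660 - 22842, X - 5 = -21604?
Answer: -2417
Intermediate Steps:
X = -21599 (X = 5 - 21604 = -21599)
B = -19182
X - B = -21599 - 1*(-19182) = -21599 + 19182 = -2417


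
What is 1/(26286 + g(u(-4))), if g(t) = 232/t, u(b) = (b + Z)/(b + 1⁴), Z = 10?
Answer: 1/26170 ≈ 3.8212e-5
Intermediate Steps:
u(b) = (10 + b)/(1 + b) (u(b) = (b + 10)/(b + 1⁴) = (10 + b)/(b + 1) = (10 + b)/(1 + b))
1/(26286 + g(u(-4))) = 1/(26286 + 232/(((10 - 4)/(1 - 4)))) = 1/(26286 + 232/((6/(-3)))) = 1/(26286 + 232/((-⅓*6))) = 1/(26286 + 232/(-2)) = 1/(26286 + 232*(-½)) = 1/(26286 - 116) = 1/26170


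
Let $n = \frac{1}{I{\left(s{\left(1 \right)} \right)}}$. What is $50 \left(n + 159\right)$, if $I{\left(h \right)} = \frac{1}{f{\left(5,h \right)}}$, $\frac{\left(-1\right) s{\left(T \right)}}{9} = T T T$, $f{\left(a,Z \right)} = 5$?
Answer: $8200$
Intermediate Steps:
$s{\left(T \right)} = - 9 T^{3}$ ($s{\left(T \right)} = - 9 T T T = - 9 T^{2} T = - 9 T^{3}$)
$I{\left(h \right)} = \frac{1}{5}$
$n = 5$ ($n = \frac{1}{\frac{1}{5}} = 5$)
$50 \left(n + 159\right) = 50 \left(5 + 159\right) = 50 \cdot 164 = 8200$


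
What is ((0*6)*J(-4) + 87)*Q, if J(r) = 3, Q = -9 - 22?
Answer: -2697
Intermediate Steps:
Q = -31
((0*6)*J(-4) + 87)*Q = ((0*6)*3 + 87)*(-31) = (0*3 + 87)*(-31) = (0 + 87)*(-31) = 87*(-31) = -2697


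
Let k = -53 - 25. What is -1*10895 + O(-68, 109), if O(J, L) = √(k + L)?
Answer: -10895 + √31 ≈ -10889.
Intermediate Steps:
k = -78
O(J, L) = √(-78 + L)
-1*10895 + O(-68, 109) = -1*10895 + √(-78 + 109) = -10895 + √31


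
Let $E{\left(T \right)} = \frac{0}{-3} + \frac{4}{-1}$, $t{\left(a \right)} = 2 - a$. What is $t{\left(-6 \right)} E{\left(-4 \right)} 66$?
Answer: $-2112$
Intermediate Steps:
$E{\left(T \right)} = -4$ ($E{\left(T \right)} = 0 \left(- \frac{1}{3}\right) + 4 \left(-1\right) = 0 - 4 = -4$)
$t{\left(-6 \right)} E{\left(-4 \right)} 66 = \left(2 - -6\right) \left(-4\right) 66 = \left(2 + 6\right) \left(-4\right) 66 = 8 \left(-4\right) 66 = \left(-32\right) 66 = -2112$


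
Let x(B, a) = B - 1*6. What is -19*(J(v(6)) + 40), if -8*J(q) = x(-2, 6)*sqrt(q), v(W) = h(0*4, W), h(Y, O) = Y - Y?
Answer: -760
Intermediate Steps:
h(Y, O) = 0
x(B, a) = -6 + B (x(B, a) = B - 6 = -6 + B)
v(W) = 0
J(q) = sqrt(q) (J(q) = -(-6 - 2)*sqrt(q)/8 = -(-1)*sqrt(q) = sqrt(q))
-19*(J(v(6)) + 40) = -19*(sqrt(0) + 40) = -19*(0 + 40) = -19*40 = -760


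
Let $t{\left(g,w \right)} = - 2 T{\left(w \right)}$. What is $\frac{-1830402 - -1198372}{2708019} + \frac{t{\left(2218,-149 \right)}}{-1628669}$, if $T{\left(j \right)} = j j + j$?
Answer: $- \frac{909933198094}{4410466596711} \approx -0.20631$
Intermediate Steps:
$T{\left(j \right)} = j + j^{2}$ ($T{\left(j \right)} = j^{2} + j = j + j^{2}$)
$t{\left(g,w \right)} = - 2 w \left(1 + w\right)$
$\frac{-1830402 - -1198372}{2708019} + \frac{t{\left(2218,-149 \right)}}{-1628669} = \frac{-1830402 - -1198372}{2708019} + \frac{\left(-2\right) \left(-149\right) \left(1 - 149\right)}{-1628669} = \left(-1830402 + 1198372\right) \frac{1}{2708019} + \left(-2\right) \left(-149\right) \left(-148\right) \left(- \frac{1}{1628669}\right) = \left(-632030\right) \frac{1}{2708019} - - \frac{44104}{1628669} = - \frac{632030}{2708019} + \frac{44104}{1628669} = - \frac{909933198094}{4410466596711}$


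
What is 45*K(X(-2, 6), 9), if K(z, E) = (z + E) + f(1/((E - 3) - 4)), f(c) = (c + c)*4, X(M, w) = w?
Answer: 855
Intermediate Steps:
f(c) = 8*c (f(c) = (2*c)*4 = 8*c)
K(z, E) = E + z + 8/(-7 + E) (K(z, E) = (z + E) + 8/((E - 3) - 4) = (E + z) + 8/((-3 + E) - 4) = (E + z) + 8/(-7 + E) = E + z + 8/(-7 + E))
45*K(X(-2, 6), 9) = 45*((8 + (-7 + 9)*(9 + 6))/(-7 + 9)) = 45*((8 + 2*15)/2) = 45*((8 + 30)/2) = 45*((½)*38) = 45*19 = 855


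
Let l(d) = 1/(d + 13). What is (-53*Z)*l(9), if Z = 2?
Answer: -53/11 ≈ -4.8182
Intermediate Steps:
l(d) = 1/(13 + d)
(-53*Z)*l(9) = (-53*2)/(13 + 9) = -106/22 = -106*1/22 = -53/11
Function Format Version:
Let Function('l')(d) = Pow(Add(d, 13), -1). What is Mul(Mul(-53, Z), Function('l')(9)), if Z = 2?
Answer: Rational(-53, 11) ≈ -4.8182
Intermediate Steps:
Function('l')(d) = Pow(Add(13, d), -1)
Mul(Mul(-53, Z), Function('l')(9)) = Mul(Mul(-53, 2), Pow(Add(13, 9), -1)) = Mul(-106, Pow(22, -1)) = Mul(-106, Rational(1, 22)) = Rational(-53, 11)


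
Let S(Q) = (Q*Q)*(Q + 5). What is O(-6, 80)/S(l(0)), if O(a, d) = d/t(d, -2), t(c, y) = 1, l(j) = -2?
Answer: 20/3 ≈ 6.6667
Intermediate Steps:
S(Q) = Q²*(5 + Q)
O(a, d) = d (O(a, d) = d/1 = d*1 = d)
O(-6, 80)/S(l(0)) = 80/(((-2)²*(5 - 2))) = 80/((4*3)) = 80/12 = 80*(1/12) = 20/3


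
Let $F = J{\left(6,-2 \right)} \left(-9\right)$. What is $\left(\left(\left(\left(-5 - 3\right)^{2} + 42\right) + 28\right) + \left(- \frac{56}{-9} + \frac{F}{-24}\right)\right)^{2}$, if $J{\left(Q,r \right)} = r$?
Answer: $\frac{25210441}{1296} \approx 19453.0$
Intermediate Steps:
$F = 18$ ($F = \left(-2\right) \left(-9\right) = 18$)
$\left(\left(\left(\left(-5 - 3\right)^{2} + 42\right) + 28\right) + \left(- \frac{56}{-9} + \frac{F}{-24}\right)\right)^{2} = \left(\left(\left(\left(-5 - 3\right)^{2} + 42\right) + 28\right) + \left(- \frac{56}{-9} + \frac{18}{-24}\right)\right)^{2} = \left(\left(\left(\left(-8\right)^{2} + 42\right) + 28\right) + \left(\left(-56\right) \left(- \frac{1}{9}\right) + 18 \left(- \frac{1}{24}\right)\right)\right)^{2} = \left(\left(\left(64 + 42\right) + 28\right) + \left(\frac{56}{9} - \frac{3}{4}\right)\right)^{2} = \left(\left(106 + 28\right) + \frac{197}{36}\right)^{2} = \left(134 + \frac{197}{36}\right)^{2} = \left(\frac{5021}{36}\right)^{2} = \frac{25210441}{1296}$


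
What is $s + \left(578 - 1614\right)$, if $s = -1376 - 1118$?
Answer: $-3530$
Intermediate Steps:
$s = -2494$
$s + \left(578 - 1614\right) = -2494 + \left(578 - 1614\right) = -2494 - 1036 = -3530$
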